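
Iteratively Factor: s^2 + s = (s)*(s + 1)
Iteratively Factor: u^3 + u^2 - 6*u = (u)*(u^2 + u - 6) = u*(u + 3)*(u - 2)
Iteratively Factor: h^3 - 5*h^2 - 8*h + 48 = (h - 4)*(h^2 - h - 12) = (h - 4)^2*(h + 3)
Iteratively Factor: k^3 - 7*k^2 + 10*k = (k - 5)*(k^2 - 2*k) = (k - 5)*(k - 2)*(k)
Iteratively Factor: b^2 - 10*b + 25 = (b - 5)*(b - 5)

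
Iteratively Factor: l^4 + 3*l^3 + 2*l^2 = (l + 2)*(l^3 + l^2) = (l + 1)*(l + 2)*(l^2) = l*(l + 1)*(l + 2)*(l)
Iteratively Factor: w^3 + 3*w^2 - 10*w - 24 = (w + 2)*(w^2 + w - 12) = (w + 2)*(w + 4)*(w - 3)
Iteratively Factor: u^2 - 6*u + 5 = (u - 5)*(u - 1)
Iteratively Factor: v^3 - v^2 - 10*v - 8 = (v + 1)*(v^2 - 2*v - 8) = (v + 1)*(v + 2)*(v - 4)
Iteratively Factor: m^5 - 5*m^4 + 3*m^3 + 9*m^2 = (m + 1)*(m^4 - 6*m^3 + 9*m^2) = (m - 3)*(m + 1)*(m^3 - 3*m^2) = m*(m - 3)*(m + 1)*(m^2 - 3*m) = m^2*(m - 3)*(m + 1)*(m - 3)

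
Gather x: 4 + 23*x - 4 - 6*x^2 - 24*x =-6*x^2 - x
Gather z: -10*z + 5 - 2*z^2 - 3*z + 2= -2*z^2 - 13*z + 7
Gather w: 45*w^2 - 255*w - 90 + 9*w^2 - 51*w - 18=54*w^2 - 306*w - 108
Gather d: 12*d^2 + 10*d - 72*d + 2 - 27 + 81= 12*d^2 - 62*d + 56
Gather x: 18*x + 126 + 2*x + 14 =20*x + 140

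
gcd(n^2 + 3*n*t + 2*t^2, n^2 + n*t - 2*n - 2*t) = n + t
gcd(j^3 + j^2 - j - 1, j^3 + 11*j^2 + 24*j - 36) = j - 1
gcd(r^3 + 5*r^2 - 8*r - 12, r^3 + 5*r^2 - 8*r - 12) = r^3 + 5*r^2 - 8*r - 12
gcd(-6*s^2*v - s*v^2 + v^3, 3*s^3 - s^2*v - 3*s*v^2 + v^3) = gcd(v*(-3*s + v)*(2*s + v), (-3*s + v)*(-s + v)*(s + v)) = 3*s - v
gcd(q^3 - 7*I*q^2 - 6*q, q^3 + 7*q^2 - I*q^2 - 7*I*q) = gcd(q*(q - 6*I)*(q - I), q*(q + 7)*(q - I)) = q^2 - I*q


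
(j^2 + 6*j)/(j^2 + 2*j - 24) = j/(j - 4)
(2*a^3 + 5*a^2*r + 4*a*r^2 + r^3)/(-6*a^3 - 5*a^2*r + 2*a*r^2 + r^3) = (2*a^2 + 3*a*r + r^2)/(-6*a^2 + a*r + r^2)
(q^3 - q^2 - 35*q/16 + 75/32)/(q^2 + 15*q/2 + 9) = (16*q^2 - 40*q + 25)/(16*(q + 6))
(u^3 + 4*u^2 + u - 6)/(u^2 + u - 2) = u + 3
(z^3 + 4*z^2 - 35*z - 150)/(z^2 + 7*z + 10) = (z^2 - z - 30)/(z + 2)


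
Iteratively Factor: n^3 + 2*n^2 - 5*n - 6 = (n - 2)*(n^2 + 4*n + 3) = (n - 2)*(n + 3)*(n + 1)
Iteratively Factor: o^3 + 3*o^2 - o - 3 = (o - 1)*(o^2 + 4*o + 3) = (o - 1)*(o + 3)*(o + 1)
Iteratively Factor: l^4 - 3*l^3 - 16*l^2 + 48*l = (l + 4)*(l^3 - 7*l^2 + 12*l) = l*(l + 4)*(l^2 - 7*l + 12) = l*(l - 3)*(l + 4)*(l - 4)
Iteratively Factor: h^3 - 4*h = (h)*(h^2 - 4) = h*(h - 2)*(h + 2)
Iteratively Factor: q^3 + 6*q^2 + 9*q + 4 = (q + 1)*(q^2 + 5*q + 4) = (q + 1)*(q + 4)*(q + 1)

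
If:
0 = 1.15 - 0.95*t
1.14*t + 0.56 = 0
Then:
No Solution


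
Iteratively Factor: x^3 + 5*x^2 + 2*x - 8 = (x + 4)*(x^2 + x - 2) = (x + 2)*(x + 4)*(x - 1)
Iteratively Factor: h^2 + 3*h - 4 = (h + 4)*(h - 1)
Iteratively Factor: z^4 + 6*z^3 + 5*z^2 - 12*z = (z)*(z^3 + 6*z^2 + 5*z - 12) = z*(z - 1)*(z^2 + 7*z + 12) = z*(z - 1)*(z + 3)*(z + 4)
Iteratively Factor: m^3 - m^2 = (m)*(m^2 - m) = m^2*(m - 1)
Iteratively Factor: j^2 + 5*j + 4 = (j + 1)*(j + 4)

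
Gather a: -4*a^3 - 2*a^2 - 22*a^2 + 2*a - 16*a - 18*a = -4*a^3 - 24*a^2 - 32*a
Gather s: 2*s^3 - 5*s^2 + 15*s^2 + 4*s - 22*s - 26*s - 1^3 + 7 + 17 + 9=2*s^3 + 10*s^2 - 44*s + 32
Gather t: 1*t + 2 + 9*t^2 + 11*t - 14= 9*t^2 + 12*t - 12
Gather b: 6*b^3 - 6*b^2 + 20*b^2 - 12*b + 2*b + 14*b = 6*b^3 + 14*b^2 + 4*b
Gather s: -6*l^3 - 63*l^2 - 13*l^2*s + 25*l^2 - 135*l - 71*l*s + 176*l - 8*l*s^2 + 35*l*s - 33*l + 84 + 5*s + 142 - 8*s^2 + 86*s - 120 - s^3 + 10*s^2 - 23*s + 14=-6*l^3 - 38*l^2 + 8*l - s^3 + s^2*(2 - 8*l) + s*(-13*l^2 - 36*l + 68) + 120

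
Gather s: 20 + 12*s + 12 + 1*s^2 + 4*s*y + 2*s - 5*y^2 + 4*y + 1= s^2 + s*(4*y + 14) - 5*y^2 + 4*y + 33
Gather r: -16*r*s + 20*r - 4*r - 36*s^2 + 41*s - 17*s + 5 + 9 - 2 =r*(16 - 16*s) - 36*s^2 + 24*s + 12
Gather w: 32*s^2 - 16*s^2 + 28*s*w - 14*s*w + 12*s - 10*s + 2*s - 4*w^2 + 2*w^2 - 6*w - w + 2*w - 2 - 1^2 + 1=16*s^2 + 4*s - 2*w^2 + w*(14*s - 5) - 2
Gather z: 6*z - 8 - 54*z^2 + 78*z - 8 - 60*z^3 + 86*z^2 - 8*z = -60*z^3 + 32*z^2 + 76*z - 16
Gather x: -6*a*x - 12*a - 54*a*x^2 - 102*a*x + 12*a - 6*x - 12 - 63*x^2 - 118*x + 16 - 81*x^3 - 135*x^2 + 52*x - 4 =-81*x^3 + x^2*(-54*a - 198) + x*(-108*a - 72)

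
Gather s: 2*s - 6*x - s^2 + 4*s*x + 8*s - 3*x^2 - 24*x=-s^2 + s*(4*x + 10) - 3*x^2 - 30*x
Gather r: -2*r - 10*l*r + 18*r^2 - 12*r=18*r^2 + r*(-10*l - 14)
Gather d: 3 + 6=9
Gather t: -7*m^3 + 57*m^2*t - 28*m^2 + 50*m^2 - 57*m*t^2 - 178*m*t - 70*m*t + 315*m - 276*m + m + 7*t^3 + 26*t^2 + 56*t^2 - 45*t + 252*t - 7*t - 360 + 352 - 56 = -7*m^3 + 22*m^2 + 40*m + 7*t^3 + t^2*(82 - 57*m) + t*(57*m^2 - 248*m + 200) - 64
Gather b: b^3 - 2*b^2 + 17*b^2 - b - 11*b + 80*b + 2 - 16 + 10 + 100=b^3 + 15*b^2 + 68*b + 96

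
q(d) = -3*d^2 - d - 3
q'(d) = -6*d - 1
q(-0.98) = -4.90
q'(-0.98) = 4.88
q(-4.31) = -54.42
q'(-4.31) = 24.86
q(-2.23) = -15.69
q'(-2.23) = 12.38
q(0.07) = -3.08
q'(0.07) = -1.42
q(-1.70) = -9.97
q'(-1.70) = 9.20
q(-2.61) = -20.83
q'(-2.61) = 14.66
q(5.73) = -107.23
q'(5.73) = -35.38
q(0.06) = -3.07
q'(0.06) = -1.36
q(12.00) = -447.00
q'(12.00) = -73.00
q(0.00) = -3.00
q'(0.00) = -1.00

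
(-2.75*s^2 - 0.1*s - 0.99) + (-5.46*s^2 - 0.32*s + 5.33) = -8.21*s^2 - 0.42*s + 4.34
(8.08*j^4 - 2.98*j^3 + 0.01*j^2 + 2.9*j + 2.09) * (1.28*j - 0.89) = 10.3424*j^5 - 11.0056*j^4 + 2.665*j^3 + 3.7031*j^2 + 0.0941999999999998*j - 1.8601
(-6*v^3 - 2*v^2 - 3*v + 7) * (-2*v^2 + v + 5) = 12*v^5 - 2*v^4 - 26*v^3 - 27*v^2 - 8*v + 35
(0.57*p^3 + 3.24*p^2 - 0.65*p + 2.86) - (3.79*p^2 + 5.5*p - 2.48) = 0.57*p^3 - 0.55*p^2 - 6.15*p + 5.34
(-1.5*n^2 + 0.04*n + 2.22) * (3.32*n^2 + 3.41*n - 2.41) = -4.98*n^4 - 4.9822*n^3 + 11.1218*n^2 + 7.4738*n - 5.3502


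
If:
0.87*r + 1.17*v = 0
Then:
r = -1.3448275862069*v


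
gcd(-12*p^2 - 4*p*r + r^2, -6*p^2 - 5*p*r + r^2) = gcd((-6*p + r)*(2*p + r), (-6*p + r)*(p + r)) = 6*p - r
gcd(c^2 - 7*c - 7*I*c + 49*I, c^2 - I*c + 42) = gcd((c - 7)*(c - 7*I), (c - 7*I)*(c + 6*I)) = c - 7*I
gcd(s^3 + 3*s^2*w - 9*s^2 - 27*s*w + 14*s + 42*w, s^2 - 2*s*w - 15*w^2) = s + 3*w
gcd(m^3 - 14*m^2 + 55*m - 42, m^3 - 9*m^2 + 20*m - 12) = m^2 - 7*m + 6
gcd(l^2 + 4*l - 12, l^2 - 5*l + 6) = l - 2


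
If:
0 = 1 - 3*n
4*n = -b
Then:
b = -4/3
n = 1/3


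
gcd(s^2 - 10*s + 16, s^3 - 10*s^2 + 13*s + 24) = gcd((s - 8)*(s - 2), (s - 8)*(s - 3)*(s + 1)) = s - 8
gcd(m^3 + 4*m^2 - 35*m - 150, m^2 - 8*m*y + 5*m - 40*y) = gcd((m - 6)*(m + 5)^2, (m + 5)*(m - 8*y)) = m + 5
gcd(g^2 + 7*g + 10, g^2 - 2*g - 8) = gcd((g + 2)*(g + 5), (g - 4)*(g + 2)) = g + 2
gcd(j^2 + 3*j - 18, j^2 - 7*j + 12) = j - 3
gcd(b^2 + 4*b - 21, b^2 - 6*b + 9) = b - 3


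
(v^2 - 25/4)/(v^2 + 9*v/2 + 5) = (v - 5/2)/(v + 2)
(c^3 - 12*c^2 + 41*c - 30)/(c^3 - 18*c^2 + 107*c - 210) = (c - 1)/(c - 7)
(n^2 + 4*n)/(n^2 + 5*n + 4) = n/(n + 1)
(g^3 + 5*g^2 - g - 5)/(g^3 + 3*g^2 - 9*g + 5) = (g + 1)/(g - 1)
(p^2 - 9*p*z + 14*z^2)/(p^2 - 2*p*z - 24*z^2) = (-p^2 + 9*p*z - 14*z^2)/(-p^2 + 2*p*z + 24*z^2)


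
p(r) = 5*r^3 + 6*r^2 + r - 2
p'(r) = 15*r^2 + 12*r + 1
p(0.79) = 5.00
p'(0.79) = 19.84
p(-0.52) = -1.60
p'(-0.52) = -1.18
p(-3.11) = -97.48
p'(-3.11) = 108.76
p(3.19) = 224.56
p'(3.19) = 191.92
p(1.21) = 16.85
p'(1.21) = 37.48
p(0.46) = 0.22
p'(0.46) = 9.69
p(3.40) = 267.28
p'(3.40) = 215.20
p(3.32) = 250.43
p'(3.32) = 206.18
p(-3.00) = -86.00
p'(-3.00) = 100.00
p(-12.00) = -7790.00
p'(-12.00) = 2017.00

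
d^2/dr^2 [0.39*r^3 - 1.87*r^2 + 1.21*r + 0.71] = 2.34*r - 3.74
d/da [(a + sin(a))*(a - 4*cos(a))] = (a + sin(a))*(4*sin(a) + 1) + (a - 4*cos(a))*(cos(a) + 1)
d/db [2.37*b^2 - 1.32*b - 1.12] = 4.74*b - 1.32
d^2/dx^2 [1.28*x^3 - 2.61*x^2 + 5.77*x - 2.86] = 7.68*x - 5.22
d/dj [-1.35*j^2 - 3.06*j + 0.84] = -2.7*j - 3.06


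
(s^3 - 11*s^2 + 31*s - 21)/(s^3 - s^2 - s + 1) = (s^2 - 10*s + 21)/(s^2 - 1)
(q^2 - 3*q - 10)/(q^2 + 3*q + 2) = (q - 5)/(q + 1)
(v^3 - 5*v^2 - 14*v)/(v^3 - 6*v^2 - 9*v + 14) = v/(v - 1)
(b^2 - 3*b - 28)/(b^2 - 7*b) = (b + 4)/b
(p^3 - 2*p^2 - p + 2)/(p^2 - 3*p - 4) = (p^2 - 3*p + 2)/(p - 4)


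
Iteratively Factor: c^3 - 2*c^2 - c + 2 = (c + 1)*(c^2 - 3*c + 2) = (c - 2)*(c + 1)*(c - 1)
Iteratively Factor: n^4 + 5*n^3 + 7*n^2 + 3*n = (n + 1)*(n^3 + 4*n^2 + 3*n) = n*(n + 1)*(n^2 + 4*n + 3) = n*(n + 1)*(n + 3)*(n + 1)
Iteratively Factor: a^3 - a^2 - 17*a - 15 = (a - 5)*(a^2 + 4*a + 3) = (a - 5)*(a + 3)*(a + 1)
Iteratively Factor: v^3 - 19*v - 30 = (v - 5)*(v^2 + 5*v + 6) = (v - 5)*(v + 3)*(v + 2)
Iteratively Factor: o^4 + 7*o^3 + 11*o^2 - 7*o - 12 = (o + 3)*(o^3 + 4*o^2 - o - 4) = (o + 3)*(o + 4)*(o^2 - 1) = (o - 1)*(o + 3)*(o + 4)*(o + 1)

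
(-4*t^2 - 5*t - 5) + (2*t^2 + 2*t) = -2*t^2 - 3*t - 5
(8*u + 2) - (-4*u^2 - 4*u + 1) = 4*u^2 + 12*u + 1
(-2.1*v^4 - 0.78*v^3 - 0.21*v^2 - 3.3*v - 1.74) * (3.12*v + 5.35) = -6.552*v^5 - 13.6686*v^4 - 4.8282*v^3 - 11.4195*v^2 - 23.0838*v - 9.309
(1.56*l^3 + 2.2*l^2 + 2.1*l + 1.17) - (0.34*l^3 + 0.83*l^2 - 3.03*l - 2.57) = 1.22*l^3 + 1.37*l^2 + 5.13*l + 3.74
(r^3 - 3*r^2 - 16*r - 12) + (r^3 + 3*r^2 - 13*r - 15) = 2*r^3 - 29*r - 27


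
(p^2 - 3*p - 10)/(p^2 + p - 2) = (p - 5)/(p - 1)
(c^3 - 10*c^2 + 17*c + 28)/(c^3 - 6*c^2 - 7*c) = (c - 4)/c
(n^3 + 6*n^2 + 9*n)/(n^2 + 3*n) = n + 3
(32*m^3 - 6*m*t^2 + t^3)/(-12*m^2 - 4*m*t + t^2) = (16*m^2 - 8*m*t + t^2)/(-6*m + t)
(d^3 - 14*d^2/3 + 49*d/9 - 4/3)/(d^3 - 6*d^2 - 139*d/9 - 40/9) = (-9*d^3 + 42*d^2 - 49*d + 12)/(-9*d^3 + 54*d^2 + 139*d + 40)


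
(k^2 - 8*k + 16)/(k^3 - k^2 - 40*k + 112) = 1/(k + 7)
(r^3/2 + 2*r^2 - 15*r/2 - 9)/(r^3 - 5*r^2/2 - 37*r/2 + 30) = (r^3 + 4*r^2 - 15*r - 18)/(2*r^3 - 5*r^2 - 37*r + 60)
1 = 1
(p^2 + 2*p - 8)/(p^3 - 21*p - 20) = (p - 2)/(p^2 - 4*p - 5)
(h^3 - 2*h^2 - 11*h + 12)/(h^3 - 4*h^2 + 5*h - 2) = (h^2 - h - 12)/(h^2 - 3*h + 2)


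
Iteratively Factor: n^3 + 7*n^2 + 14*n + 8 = (n + 1)*(n^2 + 6*n + 8) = (n + 1)*(n + 2)*(n + 4)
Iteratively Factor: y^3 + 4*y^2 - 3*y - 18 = (y - 2)*(y^2 + 6*y + 9) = (y - 2)*(y + 3)*(y + 3)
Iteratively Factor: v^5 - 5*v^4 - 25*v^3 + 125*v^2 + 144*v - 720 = (v - 3)*(v^4 - 2*v^3 - 31*v^2 + 32*v + 240) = (v - 5)*(v - 3)*(v^3 + 3*v^2 - 16*v - 48) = (v - 5)*(v - 3)*(v + 4)*(v^2 - v - 12) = (v - 5)*(v - 4)*(v - 3)*(v + 4)*(v + 3)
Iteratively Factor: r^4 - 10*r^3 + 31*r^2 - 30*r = (r - 3)*(r^3 - 7*r^2 + 10*r) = r*(r - 3)*(r^2 - 7*r + 10) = r*(r - 3)*(r - 2)*(r - 5)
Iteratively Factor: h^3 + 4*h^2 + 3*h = (h)*(h^2 + 4*h + 3) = h*(h + 1)*(h + 3)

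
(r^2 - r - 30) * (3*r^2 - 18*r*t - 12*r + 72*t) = 3*r^4 - 18*r^3*t - 15*r^3 + 90*r^2*t - 78*r^2 + 468*r*t + 360*r - 2160*t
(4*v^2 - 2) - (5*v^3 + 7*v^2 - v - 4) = -5*v^3 - 3*v^2 + v + 2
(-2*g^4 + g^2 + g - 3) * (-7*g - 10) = 14*g^5 + 20*g^4 - 7*g^3 - 17*g^2 + 11*g + 30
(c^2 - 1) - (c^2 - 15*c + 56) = 15*c - 57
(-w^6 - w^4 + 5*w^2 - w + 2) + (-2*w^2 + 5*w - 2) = -w^6 - w^4 + 3*w^2 + 4*w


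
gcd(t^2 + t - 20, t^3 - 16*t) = t - 4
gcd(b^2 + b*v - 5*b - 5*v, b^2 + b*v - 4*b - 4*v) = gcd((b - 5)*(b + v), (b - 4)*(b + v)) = b + v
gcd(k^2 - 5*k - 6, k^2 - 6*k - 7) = k + 1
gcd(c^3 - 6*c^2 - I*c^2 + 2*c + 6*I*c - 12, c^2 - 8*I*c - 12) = c - 2*I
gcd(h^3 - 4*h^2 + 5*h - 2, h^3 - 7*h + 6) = h^2 - 3*h + 2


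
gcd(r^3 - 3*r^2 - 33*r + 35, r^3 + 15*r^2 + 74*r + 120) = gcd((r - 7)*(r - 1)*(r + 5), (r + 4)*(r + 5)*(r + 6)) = r + 5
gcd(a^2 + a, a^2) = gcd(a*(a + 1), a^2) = a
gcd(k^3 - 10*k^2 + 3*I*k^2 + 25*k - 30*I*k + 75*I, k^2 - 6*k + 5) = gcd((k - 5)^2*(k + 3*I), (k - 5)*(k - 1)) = k - 5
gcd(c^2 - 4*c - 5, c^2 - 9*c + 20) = c - 5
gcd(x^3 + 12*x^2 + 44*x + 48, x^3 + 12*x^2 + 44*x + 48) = x^3 + 12*x^2 + 44*x + 48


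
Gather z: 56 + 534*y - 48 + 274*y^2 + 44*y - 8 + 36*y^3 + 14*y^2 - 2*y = 36*y^3 + 288*y^2 + 576*y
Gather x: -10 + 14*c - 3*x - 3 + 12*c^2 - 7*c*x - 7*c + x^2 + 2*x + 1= 12*c^2 + 7*c + x^2 + x*(-7*c - 1) - 12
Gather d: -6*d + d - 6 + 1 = -5*d - 5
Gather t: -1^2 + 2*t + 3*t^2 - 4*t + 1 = 3*t^2 - 2*t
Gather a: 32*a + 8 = 32*a + 8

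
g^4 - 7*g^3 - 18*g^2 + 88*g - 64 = (g - 8)*(g - 2)*(g - 1)*(g + 4)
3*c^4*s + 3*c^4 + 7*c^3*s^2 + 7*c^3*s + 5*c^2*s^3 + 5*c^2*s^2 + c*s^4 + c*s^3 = (c + s)^2*(3*c + s)*(c*s + c)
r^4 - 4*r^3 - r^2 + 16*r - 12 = (r - 3)*(r - 2)*(r - 1)*(r + 2)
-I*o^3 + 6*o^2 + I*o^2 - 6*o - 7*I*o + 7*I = (o - I)*(o + 7*I)*(-I*o + I)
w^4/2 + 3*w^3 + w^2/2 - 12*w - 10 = (w/2 + 1)*(w - 2)*(w + 1)*(w + 5)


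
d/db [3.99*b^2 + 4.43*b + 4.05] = 7.98*b + 4.43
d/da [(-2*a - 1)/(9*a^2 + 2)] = 2*(9*a^2 + 9*a - 2)/(81*a^4 + 36*a^2 + 4)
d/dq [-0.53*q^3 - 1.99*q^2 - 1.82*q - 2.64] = -1.59*q^2 - 3.98*q - 1.82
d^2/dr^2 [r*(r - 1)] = 2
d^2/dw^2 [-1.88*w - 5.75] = 0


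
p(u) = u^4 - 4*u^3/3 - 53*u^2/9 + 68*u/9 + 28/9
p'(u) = 4*u^3 - 4*u^2 - 106*u/9 + 68/9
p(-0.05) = 2.72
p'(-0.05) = 8.13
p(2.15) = 0.25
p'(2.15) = 3.50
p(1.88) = 0.13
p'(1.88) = -2.15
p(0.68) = 5.32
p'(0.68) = -1.05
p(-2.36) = 1.03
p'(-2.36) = -39.50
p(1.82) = 0.29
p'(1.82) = -3.02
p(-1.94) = -9.81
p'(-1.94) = -13.86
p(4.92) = 324.89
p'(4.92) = 329.17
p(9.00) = 5183.11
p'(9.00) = 2493.56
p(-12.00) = 22104.44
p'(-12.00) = -7339.11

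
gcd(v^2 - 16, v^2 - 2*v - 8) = v - 4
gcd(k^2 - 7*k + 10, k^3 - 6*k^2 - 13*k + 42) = k - 2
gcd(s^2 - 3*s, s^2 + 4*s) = s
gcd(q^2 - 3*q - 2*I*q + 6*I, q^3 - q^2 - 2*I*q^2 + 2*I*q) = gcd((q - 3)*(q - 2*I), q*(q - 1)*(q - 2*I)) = q - 2*I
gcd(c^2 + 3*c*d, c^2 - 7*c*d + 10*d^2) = 1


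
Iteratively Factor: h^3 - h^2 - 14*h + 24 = (h - 2)*(h^2 + h - 12) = (h - 2)*(h + 4)*(h - 3)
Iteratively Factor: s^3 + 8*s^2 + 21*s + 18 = (s + 3)*(s^2 + 5*s + 6) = (s + 2)*(s + 3)*(s + 3)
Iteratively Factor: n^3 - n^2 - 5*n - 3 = (n + 1)*(n^2 - 2*n - 3) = (n + 1)^2*(n - 3)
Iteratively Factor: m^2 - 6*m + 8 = (m - 4)*(m - 2)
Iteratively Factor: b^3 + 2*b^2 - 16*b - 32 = (b - 4)*(b^2 + 6*b + 8) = (b - 4)*(b + 4)*(b + 2)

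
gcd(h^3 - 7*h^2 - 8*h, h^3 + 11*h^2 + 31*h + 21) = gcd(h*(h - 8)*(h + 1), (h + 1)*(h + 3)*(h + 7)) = h + 1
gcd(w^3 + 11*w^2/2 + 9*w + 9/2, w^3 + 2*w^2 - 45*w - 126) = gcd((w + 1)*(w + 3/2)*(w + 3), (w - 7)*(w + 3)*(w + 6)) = w + 3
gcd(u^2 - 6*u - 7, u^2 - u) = 1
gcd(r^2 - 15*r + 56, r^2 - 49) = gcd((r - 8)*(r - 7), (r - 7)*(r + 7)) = r - 7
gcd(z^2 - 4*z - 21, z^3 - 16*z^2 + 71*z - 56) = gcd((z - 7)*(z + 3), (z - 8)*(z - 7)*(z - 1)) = z - 7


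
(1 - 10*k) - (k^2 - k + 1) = -k^2 - 9*k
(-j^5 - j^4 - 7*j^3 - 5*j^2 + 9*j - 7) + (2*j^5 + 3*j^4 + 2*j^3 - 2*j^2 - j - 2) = j^5 + 2*j^4 - 5*j^3 - 7*j^2 + 8*j - 9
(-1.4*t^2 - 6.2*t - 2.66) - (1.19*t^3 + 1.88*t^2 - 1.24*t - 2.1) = -1.19*t^3 - 3.28*t^2 - 4.96*t - 0.56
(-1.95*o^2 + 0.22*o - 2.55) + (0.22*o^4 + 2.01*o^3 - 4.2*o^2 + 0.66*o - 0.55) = 0.22*o^4 + 2.01*o^3 - 6.15*o^2 + 0.88*o - 3.1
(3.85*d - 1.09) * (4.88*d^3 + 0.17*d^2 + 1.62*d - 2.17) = 18.788*d^4 - 4.6647*d^3 + 6.0517*d^2 - 10.1203*d + 2.3653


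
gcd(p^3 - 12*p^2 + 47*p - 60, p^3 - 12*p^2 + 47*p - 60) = p^3 - 12*p^2 + 47*p - 60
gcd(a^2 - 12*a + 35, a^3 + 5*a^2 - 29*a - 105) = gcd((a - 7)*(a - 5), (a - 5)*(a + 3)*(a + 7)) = a - 5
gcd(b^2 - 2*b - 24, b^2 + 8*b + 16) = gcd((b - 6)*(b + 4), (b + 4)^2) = b + 4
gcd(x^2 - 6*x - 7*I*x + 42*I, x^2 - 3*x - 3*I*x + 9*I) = 1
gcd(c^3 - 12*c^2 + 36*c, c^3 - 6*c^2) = c^2 - 6*c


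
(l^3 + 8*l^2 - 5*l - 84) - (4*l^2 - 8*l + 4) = l^3 + 4*l^2 + 3*l - 88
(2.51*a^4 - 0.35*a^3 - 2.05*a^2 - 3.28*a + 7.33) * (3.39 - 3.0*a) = -7.53*a^5 + 9.5589*a^4 + 4.9635*a^3 + 2.8905*a^2 - 33.1092*a + 24.8487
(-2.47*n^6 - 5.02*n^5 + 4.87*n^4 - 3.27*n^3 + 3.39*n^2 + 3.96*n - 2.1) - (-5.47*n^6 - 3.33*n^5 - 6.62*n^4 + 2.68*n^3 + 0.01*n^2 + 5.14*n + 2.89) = 3.0*n^6 - 1.69*n^5 + 11.49*n^4 - 5.95*n^3 + 3.38*n^2 - 1.18*n - 4.99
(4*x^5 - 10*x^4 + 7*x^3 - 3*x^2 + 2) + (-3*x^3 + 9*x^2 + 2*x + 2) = 4*x^5 - 10*x^4 + 4*x^3 + 6*x^2 + 2*x + 4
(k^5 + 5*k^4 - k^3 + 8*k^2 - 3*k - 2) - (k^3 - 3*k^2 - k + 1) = k^5 + 5*k^4 - 2*k^3 + 11*k^2 - 2*k - 3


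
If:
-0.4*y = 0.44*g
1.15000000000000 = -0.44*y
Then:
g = 2.38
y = -2.61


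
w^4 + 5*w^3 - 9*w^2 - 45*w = w*(w - 3)*(w + 3)*(w + 5)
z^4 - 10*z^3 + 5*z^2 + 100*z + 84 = (z - 7)*(z - 6)*(z + 1)*(z + 2)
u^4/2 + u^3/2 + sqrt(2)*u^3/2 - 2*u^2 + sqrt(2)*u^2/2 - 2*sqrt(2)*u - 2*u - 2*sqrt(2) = (u - 2)*(u + 1)*(sqrt(2)*u/2 + 1)*(sqrt(2)*u/2 + sqrt(2))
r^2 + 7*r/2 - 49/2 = (r - 7/2)*(r + 7)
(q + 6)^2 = q^2 + 12*q + 36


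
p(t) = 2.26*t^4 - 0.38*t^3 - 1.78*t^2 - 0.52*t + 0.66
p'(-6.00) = -1972.84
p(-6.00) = 2950.74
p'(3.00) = 222.62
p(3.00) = 155.88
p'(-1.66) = -39.10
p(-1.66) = 15.52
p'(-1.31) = -18.14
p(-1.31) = 5.80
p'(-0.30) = 0.20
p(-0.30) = 0.68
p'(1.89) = 49.71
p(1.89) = 19.59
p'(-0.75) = -2.30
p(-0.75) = 0.92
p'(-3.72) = -468.42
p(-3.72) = 430.32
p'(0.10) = -0.88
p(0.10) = 0.59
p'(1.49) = 21.55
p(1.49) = 5.82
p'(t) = 9.04*t^3 - 1.14*t^2 - 3.56*t - 0.52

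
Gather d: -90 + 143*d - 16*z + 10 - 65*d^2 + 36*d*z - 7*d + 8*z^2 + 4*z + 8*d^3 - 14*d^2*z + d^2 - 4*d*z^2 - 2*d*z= 8*d^3 + d^2*(-14*z - 64) + d*(-4*z^2 + 34*z + 136) + 8*z^2 - 12*z - 80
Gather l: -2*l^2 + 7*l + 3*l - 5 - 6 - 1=-2*l^2 + 10*l - 12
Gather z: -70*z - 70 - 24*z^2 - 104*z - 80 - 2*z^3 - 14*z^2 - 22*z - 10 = -2*z^3 - 38*z^2 - 196*z - 160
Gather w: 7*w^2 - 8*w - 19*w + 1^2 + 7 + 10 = 7*w^2 - 27*w + 18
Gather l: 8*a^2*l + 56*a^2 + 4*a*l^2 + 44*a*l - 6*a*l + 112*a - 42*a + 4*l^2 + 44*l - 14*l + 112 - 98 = 56*a^2 + 70*a + l^2*(4*a + 4) + l*(8*a^2 + 38*a + 30) + 14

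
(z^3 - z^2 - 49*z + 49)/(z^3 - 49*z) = (z - 1)/z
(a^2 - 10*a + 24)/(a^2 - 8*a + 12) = (a - 4)/(a - 2)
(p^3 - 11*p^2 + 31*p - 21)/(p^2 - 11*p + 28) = (p^2 - 4*p + 3)/(p - 4)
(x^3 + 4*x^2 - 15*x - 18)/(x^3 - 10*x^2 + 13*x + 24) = (x + 6)/(x - 8)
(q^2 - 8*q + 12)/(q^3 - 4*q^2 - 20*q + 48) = 1/(q + 4)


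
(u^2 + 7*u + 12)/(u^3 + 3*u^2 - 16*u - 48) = 1/(u - 4)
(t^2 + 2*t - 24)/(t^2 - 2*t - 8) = (t + 6)/(t + 2)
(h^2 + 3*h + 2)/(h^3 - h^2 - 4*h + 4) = (h + 1)/(h^2 - 3*h + 2)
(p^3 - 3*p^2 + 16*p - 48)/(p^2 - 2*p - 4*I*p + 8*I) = (p^2 + p*(-3 + 4*I) - 12*I)/(p - 2)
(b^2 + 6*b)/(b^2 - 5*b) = (b + 6)/(b - 5)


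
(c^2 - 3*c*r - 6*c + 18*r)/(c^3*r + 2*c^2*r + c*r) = (c^2 - 3*c*r - 6*c + 18*r)/(c*r*(c^2 + 2*c + 1))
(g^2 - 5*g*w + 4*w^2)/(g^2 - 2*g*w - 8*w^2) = (g - w)/(g + 2*w)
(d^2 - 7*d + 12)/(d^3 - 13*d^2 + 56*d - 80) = (d - 3)/(d^2 - 9*d + 20)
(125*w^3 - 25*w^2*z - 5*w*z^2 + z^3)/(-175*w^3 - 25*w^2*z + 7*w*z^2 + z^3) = (-5*w + z)/(7*w + z)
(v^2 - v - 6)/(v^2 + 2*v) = (v - 3)/v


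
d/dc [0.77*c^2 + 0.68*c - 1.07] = 1.54*c + 0.68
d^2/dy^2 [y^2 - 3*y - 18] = 2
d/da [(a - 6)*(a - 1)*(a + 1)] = 3*a^2 - 12*a - 1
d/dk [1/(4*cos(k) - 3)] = 4*sin(k)/(4*cos(k) - 3)^2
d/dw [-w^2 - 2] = -2*w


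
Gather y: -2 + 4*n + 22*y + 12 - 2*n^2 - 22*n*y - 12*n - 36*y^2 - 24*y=-2*n^2 - 8*n - 36*y^2 + y*(-22*n - 2) + 10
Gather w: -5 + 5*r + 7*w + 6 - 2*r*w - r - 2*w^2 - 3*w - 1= 4*r - 2*w^2 + w*(4 - 2*r)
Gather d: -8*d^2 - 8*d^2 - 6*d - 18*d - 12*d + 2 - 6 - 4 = -16*d^2 - 36*d - 8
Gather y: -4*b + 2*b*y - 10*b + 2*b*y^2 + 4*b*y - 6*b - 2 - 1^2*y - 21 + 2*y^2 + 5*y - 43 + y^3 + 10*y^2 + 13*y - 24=-20*b + y^3 + y^2*(2*b + 12) + y*(6*b + 17) - 90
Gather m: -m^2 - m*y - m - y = -m^2 + m*(-y - 1) - y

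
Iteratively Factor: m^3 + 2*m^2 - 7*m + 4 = (m - 1)*(m^2 + 3*m - 4) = (m - 1)^2*(m + 4)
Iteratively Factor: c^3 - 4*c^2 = (c - 4)*(c^2) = c*(c - 4)*(c)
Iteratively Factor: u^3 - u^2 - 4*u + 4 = (u - 1)*(u^2 - 4) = (u - 2)*(u - 1)*(u + 2)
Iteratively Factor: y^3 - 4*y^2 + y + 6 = (y - 3)*(y^2 - y - 2) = (y - 3)*(y + 1)*(y - 2)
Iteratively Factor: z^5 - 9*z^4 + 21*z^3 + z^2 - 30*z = (z - 3)*(z^4 - 6*z^3 + 3*z^2 + 10*z) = (z - 3)*(z + 1)*(z^3 - 7*z^2 + 10*z) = z*(z - 3)*(z + 1)*(z^2 - 7*z + 10) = z*(z - 3)*(z - 2)*(z + 1)*(z - 5)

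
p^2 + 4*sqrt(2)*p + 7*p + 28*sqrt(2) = (p + 7)*(p + 4*sqrt(2))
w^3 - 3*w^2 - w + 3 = (w - 3)*(w - 1)*(w + 1)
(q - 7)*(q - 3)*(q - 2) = q^3 - 12*q^2 + 41*q - 42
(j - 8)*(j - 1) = j^2 - 9*j + 8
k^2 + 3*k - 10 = (k - 2)*(k + 5)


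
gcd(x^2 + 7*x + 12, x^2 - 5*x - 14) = 1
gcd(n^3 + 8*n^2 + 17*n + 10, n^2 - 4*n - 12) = n + 2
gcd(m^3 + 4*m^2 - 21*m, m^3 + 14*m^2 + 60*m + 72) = 1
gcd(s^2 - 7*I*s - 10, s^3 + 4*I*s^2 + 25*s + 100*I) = s - 5*I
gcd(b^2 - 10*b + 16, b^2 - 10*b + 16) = b^2 - 10*b + 16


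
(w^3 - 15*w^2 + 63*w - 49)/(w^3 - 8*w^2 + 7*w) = (w - 7)/w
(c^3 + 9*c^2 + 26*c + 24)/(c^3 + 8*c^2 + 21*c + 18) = (c + 4)/(c + 3)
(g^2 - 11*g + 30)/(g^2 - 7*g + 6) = (g - 5)/(g - 1)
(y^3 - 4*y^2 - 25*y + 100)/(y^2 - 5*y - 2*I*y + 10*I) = (y^2 + y - 20)/(y - 2*I)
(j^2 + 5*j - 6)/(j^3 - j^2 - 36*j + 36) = 1/(j - 6)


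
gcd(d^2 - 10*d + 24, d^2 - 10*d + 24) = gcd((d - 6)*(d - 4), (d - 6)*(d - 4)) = d^2 - 10*d + 24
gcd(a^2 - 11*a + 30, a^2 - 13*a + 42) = a - 6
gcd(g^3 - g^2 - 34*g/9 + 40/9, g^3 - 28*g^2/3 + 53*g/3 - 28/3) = g - 4/3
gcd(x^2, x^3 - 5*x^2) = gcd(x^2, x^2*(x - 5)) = x^2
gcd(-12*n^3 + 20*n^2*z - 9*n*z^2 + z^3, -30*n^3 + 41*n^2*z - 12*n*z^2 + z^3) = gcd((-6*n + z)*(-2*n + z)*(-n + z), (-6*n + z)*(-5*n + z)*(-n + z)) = 6*n^2 - 7*n*z + z^2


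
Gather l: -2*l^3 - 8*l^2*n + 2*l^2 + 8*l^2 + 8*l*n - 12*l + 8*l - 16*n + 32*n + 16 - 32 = -2*l^3 + l^2*(10 - 8*n) + l*(8*n - 4) + 16*n - 16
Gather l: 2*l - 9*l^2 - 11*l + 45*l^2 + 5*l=36*l^2 - 4*l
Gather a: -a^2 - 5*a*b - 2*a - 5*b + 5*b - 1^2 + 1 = -a^2 + a*(-5*b - 2)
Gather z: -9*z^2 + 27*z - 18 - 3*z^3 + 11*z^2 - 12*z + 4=-3*z^3 + 2*z^2 + 15*z - 14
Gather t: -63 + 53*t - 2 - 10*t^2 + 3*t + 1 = -10*t^2 + 56*t - 64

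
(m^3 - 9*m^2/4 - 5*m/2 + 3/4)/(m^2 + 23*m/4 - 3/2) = (m^2 - 2*m - 3)/(m + 6)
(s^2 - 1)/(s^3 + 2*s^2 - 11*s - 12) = (s - 1)/(s^2 + s - 12)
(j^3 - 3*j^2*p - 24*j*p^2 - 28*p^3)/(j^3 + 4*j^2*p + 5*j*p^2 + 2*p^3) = (j^2 - 5*j*p - 14*p^2)/(j^2 + 2*j*p + p^2)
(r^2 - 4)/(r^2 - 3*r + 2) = (r + 2)/(r - 1)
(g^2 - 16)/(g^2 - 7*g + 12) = (g + 4)/(g - 3)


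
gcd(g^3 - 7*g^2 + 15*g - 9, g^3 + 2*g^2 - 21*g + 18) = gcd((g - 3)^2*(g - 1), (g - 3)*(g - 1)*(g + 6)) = g^2 - 4*g + 3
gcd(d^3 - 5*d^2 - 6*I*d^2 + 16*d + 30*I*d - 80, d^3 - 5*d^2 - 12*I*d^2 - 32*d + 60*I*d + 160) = d^2 + d*(-5 - 8*I) + 40*I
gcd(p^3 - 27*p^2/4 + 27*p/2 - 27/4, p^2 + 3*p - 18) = p - 3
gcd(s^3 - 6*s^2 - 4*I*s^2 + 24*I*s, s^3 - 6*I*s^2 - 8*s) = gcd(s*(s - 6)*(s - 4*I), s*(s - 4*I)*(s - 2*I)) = s^2 - 4*I*s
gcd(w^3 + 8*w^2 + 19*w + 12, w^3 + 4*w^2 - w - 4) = w^2 + 5*w + 4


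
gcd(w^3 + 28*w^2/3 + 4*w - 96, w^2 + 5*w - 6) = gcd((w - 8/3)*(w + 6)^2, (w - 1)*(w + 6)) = w + 6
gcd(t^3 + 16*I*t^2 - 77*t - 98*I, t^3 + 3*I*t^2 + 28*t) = t + 7*I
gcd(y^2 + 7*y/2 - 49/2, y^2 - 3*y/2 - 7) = y - 7/2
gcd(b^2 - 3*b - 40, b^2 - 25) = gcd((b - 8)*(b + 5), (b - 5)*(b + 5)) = b + 5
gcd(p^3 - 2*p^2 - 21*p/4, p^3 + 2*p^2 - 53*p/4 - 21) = p^2 - 2*p - 21/4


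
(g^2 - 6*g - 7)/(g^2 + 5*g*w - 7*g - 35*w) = (g + 1)/(g + 5*w)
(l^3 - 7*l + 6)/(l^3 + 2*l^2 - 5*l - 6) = (l - 1)/(l + 1)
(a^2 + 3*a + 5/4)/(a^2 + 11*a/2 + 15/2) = (a + 1/2)/(a + 3)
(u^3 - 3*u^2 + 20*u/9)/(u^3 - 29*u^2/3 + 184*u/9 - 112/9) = u*(3*u - 5)/(3*u^2 - 25*u + 28)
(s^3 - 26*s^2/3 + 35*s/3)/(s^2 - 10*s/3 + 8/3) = s*(3*s^2 - 26*s + 35)/(3*s^2 - 10*s + 8)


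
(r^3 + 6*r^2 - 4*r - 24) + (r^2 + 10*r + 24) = r^3 + 7*r^2 + 6*r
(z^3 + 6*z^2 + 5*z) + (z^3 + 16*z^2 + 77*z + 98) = 2*z^3 + 22*z^2 + 82*z + 98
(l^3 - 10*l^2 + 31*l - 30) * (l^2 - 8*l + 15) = l^5 - 18*l^4 + 126*l^3 - 428*l^2 + 705*l - 450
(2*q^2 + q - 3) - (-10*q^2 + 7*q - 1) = 12*q^2 - 6*q - 2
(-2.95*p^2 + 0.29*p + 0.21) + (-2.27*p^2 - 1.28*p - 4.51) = -5.22*p^2 - 0.99*p - 4.3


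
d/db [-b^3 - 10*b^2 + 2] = b*(-3*b - 20)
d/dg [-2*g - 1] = -2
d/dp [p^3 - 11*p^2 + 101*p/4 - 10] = 3*p^2 - 22*p + 101/4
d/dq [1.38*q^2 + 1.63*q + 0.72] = 2.76*q + 1.63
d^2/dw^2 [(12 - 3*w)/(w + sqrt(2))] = 6*(sqrt(2) + 4)/(w + sqrt(2))^3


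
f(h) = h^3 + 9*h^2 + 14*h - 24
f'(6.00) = 230.00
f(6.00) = 600.00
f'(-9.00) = 95.00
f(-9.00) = -150.00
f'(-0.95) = -0.39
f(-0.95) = -30.03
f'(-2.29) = -11.49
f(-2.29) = -20.87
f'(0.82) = 30.78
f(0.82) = -5.92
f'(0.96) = 34.04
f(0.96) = -1.38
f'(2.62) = 81.75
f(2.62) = 92.44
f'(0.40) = 21.68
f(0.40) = -16.90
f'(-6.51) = 23.96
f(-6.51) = -9.61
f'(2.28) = 70.64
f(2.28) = 66.56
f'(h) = 3*h^2 + 18*h + 14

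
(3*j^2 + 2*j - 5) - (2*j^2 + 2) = j^2 + 2*j - 7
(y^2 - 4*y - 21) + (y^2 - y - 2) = 2*y^2 - 5*y - 23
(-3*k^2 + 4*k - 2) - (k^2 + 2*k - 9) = -4*k^2 + 2*k + 7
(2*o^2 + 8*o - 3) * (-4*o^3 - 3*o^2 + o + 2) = -8*o^5 - 38*o^4 - 10*o^3 + 21*o^2 + 13*o - 6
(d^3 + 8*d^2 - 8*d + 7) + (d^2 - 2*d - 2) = d^3 + 9*d^2 - 10*d + 5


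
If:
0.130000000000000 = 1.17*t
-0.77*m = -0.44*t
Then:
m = 0.06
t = 0.11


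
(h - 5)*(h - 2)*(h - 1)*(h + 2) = h^4 - 6*h^3 + h^2 + 24*h - 20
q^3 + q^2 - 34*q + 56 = (q - 4)*(q - 2)*(q + 7)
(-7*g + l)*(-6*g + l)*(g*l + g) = 42*g^3*l + 42*g^3 - 13*g^2*l^2 - 13*g^2*l + g*l^3 + g*l^2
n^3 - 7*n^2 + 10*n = n*(n - 5)*(n - 2)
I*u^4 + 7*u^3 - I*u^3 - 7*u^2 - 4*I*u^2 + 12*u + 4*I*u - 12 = (u - 6*I)*(u - 2*I)*(u + I)*(I*u - I)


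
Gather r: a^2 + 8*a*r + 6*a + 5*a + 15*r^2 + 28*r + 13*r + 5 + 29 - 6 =a^2 + 11*a + 15*r^2 + r*(8*a + 41) + 28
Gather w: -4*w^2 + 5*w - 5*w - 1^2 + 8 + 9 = 16 - 4*w^2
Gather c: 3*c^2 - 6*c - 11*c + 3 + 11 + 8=3*c^2 - 17*c + 22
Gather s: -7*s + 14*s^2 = 14*s^2 - 7*s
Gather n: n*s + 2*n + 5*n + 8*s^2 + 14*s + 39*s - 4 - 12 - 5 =n*(s + 7) + 8*s^2 + 53*s - 21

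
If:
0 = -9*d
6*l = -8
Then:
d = 0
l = -4/3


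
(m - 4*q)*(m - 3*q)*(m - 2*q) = m^3 - 9*m^2*q + 26*m*q^2 - 24*q^3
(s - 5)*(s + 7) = s^2 + 2*s - 35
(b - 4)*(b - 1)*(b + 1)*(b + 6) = b^4 + 2*b^3 - 25*b^2 - 2*b + 24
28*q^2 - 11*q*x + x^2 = (-7*q + x)*(-4*q + x)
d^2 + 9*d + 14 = (d + 2)*(d + 7)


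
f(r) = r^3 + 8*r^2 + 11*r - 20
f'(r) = 3*r^2 + 16*r + 11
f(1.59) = 21.73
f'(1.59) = 44.02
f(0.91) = -2.61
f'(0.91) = 28.04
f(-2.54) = -12.71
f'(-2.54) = -10.29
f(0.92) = -2.33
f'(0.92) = 28.26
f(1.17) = 5.42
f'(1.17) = 33.83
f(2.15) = 50.57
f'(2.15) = 59.27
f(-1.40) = -22.46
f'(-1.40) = -5.52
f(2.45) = 69.68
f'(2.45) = 68.21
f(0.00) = -20.00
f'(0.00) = 11.00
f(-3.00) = -8.00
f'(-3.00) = -10.00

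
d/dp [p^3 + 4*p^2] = p*(3*p + 8)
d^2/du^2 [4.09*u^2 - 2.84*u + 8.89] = 8.18000000000000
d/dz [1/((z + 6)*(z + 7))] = (-2*z - 13)/(z^4 + 26*z^3 + 253*z^2 + 1092*z + 1764)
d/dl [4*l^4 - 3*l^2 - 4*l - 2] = 16*l^3 - 6*l - 4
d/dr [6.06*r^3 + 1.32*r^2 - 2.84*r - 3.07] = 18.18*r^2 + 2.64*r - 2.84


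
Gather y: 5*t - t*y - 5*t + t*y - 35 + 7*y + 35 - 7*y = 0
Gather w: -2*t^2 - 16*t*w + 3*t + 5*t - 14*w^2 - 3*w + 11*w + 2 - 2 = -2*t^2 + 8*t - 14*w^2 + w*(8 - 16*t)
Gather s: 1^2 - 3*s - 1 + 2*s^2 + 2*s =2*s^2 - s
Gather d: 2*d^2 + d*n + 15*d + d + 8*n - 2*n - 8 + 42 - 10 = 2*d^2 + d*(n + 16) + 6*n + 24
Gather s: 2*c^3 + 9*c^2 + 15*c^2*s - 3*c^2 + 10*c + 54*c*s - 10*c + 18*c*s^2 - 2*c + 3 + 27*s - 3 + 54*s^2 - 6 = 2*c^3 + 6*c^2 - 2*c + s^2*(18*c + 54) + s*(15*c^2 + 54*c + 27) - 6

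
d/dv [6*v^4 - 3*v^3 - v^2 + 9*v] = 24*v^3 - 9*v^2 - 2*v + 9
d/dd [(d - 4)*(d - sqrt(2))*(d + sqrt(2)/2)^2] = 4*d^3 - 12*d^2 - 3*d - sqrt(2)/2 + 6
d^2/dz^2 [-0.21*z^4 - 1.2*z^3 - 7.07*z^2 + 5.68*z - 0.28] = -2.52*z^2 - 7.2*z - 14.14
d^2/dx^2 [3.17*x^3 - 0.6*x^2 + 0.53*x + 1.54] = 19.02*x - 1.2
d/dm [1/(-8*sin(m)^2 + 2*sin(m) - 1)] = 2*(8*sin(m) - 1)*cos(m)/(8*sin(m)^2 - 2*sin(m) + 1)^2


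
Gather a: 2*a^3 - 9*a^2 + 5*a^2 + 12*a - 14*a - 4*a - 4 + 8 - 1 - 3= 2*a^3 - 4*a^2 - 6*a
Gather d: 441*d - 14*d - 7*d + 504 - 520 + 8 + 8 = 420*d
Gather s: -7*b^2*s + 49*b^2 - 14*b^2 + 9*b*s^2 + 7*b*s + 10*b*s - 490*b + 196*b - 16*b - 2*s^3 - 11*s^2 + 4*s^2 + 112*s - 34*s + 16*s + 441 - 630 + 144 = 35*b^2 - 310*b - 2*s^3 + s^2*(9*b - 7) + s*(-7*b^2 + 17*b + 94) - 45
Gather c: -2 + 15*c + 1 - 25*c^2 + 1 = -25*c^2 + 15*c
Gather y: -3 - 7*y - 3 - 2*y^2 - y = -2*y^2 - 8*y - 6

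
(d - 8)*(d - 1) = d^2 - 9*d + 8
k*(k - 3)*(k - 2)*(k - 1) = k^4 - 6*k^3 + 11*k^2 - 6*k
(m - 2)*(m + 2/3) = m^2 - 4*m/3 - 4/3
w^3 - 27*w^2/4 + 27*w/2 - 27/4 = (w - 3)^2*(w - 3/4)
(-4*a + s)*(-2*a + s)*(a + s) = 8*a^3 + 2*a^2*s - 5*a*s^2 + s^3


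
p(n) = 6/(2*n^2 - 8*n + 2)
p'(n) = 6*(8 - 4*n)/(2*n^2 - 8*n + 2)^2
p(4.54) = 0.87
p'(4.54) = -1.28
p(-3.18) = 0.13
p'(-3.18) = 0.05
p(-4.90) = 0.07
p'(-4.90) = 0.02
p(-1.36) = 0.36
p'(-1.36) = 0.29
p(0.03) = 3.41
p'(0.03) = 15.23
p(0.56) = -3.24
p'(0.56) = 10.07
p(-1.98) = 0.23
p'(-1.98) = 0.14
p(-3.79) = 0.10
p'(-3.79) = 0.04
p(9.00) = 0.07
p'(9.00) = -0.02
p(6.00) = 0.23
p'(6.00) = -0.14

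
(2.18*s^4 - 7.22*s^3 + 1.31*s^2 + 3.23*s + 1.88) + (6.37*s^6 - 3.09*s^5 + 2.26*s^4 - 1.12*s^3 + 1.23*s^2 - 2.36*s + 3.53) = 6.37*s^6 - 3.09*s^5 + 4.44*s^4 - 8.34*s^3 + 2.54*s^2 + 0.87*s + 5.41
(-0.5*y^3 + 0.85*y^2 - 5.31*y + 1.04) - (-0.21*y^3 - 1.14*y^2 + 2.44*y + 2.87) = -0.29*y^3 + 1.99*y^2 - 7.75*y - 1.83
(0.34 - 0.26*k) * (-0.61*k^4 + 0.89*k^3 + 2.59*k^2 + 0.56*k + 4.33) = 0.1586*k^5 - 0.4388*k^4 - 0.3708*k^3 + 0.735*k^2 - 0.9354*k + 1.4722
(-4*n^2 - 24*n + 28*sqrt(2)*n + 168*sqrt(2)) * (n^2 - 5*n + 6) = -4*n^4 - 4*n^3 + 28*sqrt(2)*n^3 + 28*sqrt(2)*n^2 + 96*n^2 - 672*sqrt(2)*n - 144*n + 1008*sqrt(2)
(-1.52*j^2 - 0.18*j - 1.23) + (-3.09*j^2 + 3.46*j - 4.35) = -4.61*j^2 + 3.28*j - 5.58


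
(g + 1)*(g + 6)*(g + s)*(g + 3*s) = g^4 + 4*g^3*s + 7*g^3 + 3*g^2*s^2 + 28*g^2*s + 6*g^2 + 21*g*s^2 + 24*g*s + 18*s^2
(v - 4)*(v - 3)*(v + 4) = v^3 - 3*v^2 - 16*v + 48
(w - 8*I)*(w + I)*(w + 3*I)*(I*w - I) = I*w^4 + 4*w^3 - I*w^3 - 4*w^2 + 29*I*w^2 - 24*w - 29*I*w + 24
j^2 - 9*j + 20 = (j - 5)*(j - 4)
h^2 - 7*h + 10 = (h - 5)*(h - 2)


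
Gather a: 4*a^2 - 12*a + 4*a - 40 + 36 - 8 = 4*a^2 - 8*a - 12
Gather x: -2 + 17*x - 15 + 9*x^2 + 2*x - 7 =9*x^2 + 19*x - 24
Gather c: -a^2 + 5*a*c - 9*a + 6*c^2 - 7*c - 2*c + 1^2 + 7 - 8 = -a^2 - 9*a + 6*c^2 + c*(5*a - 9)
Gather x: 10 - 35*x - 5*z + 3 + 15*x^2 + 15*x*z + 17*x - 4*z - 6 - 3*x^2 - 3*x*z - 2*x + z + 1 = 12*x^2 + x*(12*z - 20) - 8*z + 8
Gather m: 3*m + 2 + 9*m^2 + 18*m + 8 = 9*m^2 + 21*m + 10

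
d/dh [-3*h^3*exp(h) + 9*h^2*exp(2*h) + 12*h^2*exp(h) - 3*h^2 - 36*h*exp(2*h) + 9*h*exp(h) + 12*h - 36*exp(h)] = -3*h^3*exp(h) + 18*h^2*exp(2*h) + 3*h^2*exp(h) - 54*h*exp(2*h) + 33*h*exp(h) - 6*h - 36*exp(2*h) - 27*exp(h) + 12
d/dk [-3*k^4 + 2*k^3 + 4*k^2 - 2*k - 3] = -12*k^3 + 6*k^2 + 8*k - 2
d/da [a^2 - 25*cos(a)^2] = 2*a + 25*sin(2*a)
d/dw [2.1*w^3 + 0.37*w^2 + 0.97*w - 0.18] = 6.3*w^2 + 0.74*w + 0.97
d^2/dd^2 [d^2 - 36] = 2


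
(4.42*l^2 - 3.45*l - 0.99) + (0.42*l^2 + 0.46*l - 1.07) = 4.84*l^2 - 2.99*l - 2.06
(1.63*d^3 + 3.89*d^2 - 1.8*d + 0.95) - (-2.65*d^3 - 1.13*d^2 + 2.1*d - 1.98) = 4.28*d^3 + 5.02*d^2 - 3.9*d + 2.93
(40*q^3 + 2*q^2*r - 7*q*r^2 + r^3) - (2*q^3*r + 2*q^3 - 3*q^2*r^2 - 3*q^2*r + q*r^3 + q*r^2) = -2*q^3*r + 38*q^3 + 3*q^2*r^2 + 5*q^2*r - q*r^3 - 8*q*r^2 + r^3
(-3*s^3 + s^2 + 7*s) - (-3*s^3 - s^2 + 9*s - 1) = 2*s^2 - 2*s + 1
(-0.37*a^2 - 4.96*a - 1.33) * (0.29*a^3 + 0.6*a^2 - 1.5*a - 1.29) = -0.1073*a^5 - 1.6604*a^4 - 2.8067*a^3 + 7.1193*a^2 + 8.3934*a + 1.7157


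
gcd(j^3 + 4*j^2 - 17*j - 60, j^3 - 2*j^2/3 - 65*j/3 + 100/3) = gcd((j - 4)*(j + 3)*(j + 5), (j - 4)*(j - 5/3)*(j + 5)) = j^2 + j - 20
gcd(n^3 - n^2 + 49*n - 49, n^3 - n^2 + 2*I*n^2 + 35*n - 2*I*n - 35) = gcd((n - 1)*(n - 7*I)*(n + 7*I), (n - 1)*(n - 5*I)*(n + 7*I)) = n^2 + n*(-1 + 7*I) - 7*I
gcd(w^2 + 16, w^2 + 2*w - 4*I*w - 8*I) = w - 4*I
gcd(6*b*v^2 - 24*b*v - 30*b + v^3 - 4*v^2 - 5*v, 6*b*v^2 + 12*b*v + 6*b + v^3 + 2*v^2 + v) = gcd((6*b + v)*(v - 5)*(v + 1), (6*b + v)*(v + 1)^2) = 6*b*v + 6*b + v^2 + v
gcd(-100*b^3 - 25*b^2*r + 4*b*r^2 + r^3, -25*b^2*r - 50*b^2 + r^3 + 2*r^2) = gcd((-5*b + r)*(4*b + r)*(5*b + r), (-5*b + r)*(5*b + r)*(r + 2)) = -25*b^2 + r^2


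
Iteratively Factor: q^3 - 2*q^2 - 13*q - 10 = (q + 1)*(q^2 - 3*q - 10) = (q + 1)*(q + 2)*(q - 5)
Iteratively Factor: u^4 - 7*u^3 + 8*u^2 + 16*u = (u - 4)*(u^3 - 3*u^2 - 4*u) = (u - 4)*(u + 1)*(u^2 - 4*u) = (u - 4)^2*(u + 1)*(u)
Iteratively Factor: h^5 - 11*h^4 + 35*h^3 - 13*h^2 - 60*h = (h - 4)*(h^4 - 7*h^3 + 7*h^2 + 15*h) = (h - 4)*(h + 1)*(h^3 - 8*h^2 + 15*h) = (h - 5)*(h - 4)*(h + 1)*(h^2 - 3*h) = (h - 5)*(h - 4)*(h - 3)*(h + 1)*(h)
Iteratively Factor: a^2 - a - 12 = (a - 4)*(a + 3)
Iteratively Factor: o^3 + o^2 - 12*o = (o - 3)*(o^2 + 4*o) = o*(o - 3)*(o + 4)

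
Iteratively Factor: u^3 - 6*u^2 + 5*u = (u - 5)*(u^2 - u) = u*(u - 5)*(u - 1)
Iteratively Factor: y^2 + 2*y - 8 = (y + 4)*(y - 2)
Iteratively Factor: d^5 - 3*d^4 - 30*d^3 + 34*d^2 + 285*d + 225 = (d - 5)*(d^4 + 2*d^3 - 20*d^2 - 66*d - 45) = (d - 5)^2*(d^3 + 7*d^2 + 15*d + 9) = (d - 5)^2*(d + 1)*(d^2 + 6*d + 9) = (d - 5)^2*(d + 1)*(d + 3)*(d + 3)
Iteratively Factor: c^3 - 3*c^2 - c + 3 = (c - 1)*(c^2 - 2*c - 3) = (c - 3)*(c - 1)*(c + 1)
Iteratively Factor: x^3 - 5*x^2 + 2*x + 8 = (x - 4)*(x^2 - x - 2) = (x - 4)*(x + 1)*(x - 2)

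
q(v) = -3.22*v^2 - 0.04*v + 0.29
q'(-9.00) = 57.92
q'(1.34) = -8.67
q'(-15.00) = 96.56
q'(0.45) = -2.94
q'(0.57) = -3.71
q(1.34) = -5.55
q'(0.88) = -5.71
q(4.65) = -69.52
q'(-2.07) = 13.29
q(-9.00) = -260.17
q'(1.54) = -9.96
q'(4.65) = -29.99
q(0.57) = -0.78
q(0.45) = -0.38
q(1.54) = -7.41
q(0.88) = -2.24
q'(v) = -6.44*v - 0.04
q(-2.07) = -13.42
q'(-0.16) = 0.99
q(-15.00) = -723.61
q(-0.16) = 0.21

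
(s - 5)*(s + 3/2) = s^2 - 7*s/2 - 15/2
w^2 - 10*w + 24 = (w - 6)*(w - 4)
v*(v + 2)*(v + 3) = v^3 + 5*v^2 + 6*v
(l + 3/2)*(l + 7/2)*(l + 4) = l^3 + 9*l^2 + 101*l/4 + 21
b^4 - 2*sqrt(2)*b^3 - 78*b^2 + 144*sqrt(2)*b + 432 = (b - 6*sqrt(2))*(b - 3*sqrt(2))*(b + sqrt(2))*(b + 6*sqrt(2))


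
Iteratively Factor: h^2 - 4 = (h + 2)*(h - 2)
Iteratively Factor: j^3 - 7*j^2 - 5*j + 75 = (j - 5)*(j^2 - 2*j - 15) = (j - 5)*(j + 3)*(j - 5)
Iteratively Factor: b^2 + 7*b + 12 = (b + 3)*(b + 4)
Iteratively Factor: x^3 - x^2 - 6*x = (x)*(x^2 - x - 6) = x*(x + 2)*(x - 3)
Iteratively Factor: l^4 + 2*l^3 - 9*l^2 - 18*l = (l + 2)*(l^3 - 9*l) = (l + 2)*(l + 3)*(l^2 - 3*l) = l*(l + 2)*(l + 3)*(l - 3)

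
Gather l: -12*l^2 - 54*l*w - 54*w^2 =-12*l^2 - 54*l*w - 54*w^2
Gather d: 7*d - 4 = 7*d - 4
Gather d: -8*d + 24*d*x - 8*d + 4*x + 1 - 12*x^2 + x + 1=d*(24*x - 16) - 12*x^2 + 5*x + 2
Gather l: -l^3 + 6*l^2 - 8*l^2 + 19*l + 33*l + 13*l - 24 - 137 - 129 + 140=-l^3 - 2*l^2 + 65*l - 150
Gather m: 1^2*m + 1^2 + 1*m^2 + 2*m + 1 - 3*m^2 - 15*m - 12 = -2*m^2 - 12*m - 10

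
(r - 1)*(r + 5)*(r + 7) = r^3 + 11*r^2 + 23*r - 35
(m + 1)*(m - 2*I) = m^2 + m - 2*I*m - 2*I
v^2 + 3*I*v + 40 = (v - 5*I)*(v + 8*I)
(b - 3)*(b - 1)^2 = b^3 - 5*b^2 + 7*b - 3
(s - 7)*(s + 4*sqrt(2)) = s^2 - 7*s + 4*sqrt(2)*s - 28*sqrt(2)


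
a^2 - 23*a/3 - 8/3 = (a - 8)*(a + 1/3)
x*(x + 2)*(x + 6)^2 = x^4 + 14*x^3 + 60*x^2 + 72*x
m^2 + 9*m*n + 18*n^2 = (m + 3*n)*(m + 6*n)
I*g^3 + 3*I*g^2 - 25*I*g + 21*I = (g - 3)*(g + 7)*(I*g - I)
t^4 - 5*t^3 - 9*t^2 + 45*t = t*(t - 5)*(t - 3)*(t + 3)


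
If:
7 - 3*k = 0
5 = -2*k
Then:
No Solution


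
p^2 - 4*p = p*(p - 4)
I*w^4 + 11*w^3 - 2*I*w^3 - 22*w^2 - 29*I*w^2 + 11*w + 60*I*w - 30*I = (w - 1)*(w - 6*I)*(w - 5*I)*(I*w - I)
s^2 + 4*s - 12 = (s - 2)*(s + 6)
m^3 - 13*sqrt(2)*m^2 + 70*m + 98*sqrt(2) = (m - 7*sqrt(2))^2*(m + sqrt(2))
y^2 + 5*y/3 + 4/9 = (y + 1/3)*(y + 4/3)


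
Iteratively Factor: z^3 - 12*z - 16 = (z + 2)*(z^2 - 2*z - 8) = (z - 4)*(z + 2)*(z + 2)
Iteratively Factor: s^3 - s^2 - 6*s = (s + 2)*(s^2 - 3*s) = (s - 3)*(s + 2)*(s)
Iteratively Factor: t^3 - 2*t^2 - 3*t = (t + 1)*(t^2 - 3*t) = (t - 3)*(t + 1)*(t)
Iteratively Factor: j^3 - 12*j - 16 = (j + 2)*(j^2 - 2*j - 8) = (j + 2)^2*(j - 4)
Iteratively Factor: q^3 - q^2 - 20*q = (q + 4)*(q^2 - 5*q) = (q - 5)*(q + 4)*(q)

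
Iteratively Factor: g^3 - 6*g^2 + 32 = (g - 4)*(g^2 - 2*g - 8) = (g - 4)*(g + 2)*(g - 4)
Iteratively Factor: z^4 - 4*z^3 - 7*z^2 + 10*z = (z - 5)*(z^3 + z^2 - 2*z) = (z - 5)*(z + 2)*(z^2 - z) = (z - 5)*(z - 1)*(z + 2)*(z)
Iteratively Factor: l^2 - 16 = (l + 4)*(l - 4)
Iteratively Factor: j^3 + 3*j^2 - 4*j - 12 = (j + 3)*(j^2 - 4) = (j - 2)*(j + 3)*(j + 2)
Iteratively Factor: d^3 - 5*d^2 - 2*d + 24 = (d - 4)*(d^2 - d - 6) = (d - 4)*(d - 3)*(d + 2)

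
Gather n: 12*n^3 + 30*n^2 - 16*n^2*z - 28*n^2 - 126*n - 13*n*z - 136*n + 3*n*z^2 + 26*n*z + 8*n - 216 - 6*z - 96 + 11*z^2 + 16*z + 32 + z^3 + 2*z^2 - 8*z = 12*n^3 + n^2*(2 - 16*z) + n*(3*z^2 + 13*z - 254) + z^3 + 13*z^2 + 2*z - 280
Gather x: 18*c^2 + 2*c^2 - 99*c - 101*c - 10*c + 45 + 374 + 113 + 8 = 20*c^2 - 210*c + 540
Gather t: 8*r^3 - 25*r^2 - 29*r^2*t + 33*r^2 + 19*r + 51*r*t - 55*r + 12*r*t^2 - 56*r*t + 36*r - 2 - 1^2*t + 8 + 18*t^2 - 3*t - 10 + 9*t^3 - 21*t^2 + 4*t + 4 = 8*r^3 + 8*r^2 + 9*t^3 + t^2*(12*r - 3) + t*(-29*r^2 - 5*r)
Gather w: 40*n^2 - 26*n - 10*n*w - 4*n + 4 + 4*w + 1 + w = 40*n^2 - 30*n + w*(5 - 10*n) + 5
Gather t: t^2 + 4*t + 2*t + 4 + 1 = t^2 + 6*t + 5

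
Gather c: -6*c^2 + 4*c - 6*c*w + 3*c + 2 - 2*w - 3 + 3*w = -6*c^2 + c*(7 - 6*w) + w - 1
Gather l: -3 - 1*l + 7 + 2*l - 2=l + 2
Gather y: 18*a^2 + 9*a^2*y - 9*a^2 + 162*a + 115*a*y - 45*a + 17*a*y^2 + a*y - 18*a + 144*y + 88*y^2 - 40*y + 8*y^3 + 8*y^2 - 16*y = 9*a^2 + 99*a + 8*y^3 + y^2*(17*a + 96) + y*(9*a^2 + 116*a + 88)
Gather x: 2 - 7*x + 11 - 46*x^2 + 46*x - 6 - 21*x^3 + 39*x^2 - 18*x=-21*x^3 - 7*x^2 + 21*x + 7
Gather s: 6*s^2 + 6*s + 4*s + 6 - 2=6*s^2 + 10*s + 4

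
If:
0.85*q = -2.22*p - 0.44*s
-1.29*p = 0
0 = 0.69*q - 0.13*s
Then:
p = 0.00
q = 0.00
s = 0.00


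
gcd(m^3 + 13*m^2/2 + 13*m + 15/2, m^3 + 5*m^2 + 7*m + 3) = m^2 + 4*m + 3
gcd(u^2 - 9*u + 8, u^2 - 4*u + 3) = u - 1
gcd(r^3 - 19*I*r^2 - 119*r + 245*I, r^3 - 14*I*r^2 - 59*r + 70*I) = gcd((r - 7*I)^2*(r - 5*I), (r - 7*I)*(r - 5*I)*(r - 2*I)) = r^2 - 12*I*r - 35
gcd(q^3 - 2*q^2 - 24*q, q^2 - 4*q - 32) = q + 4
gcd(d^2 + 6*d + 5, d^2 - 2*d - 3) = d + 1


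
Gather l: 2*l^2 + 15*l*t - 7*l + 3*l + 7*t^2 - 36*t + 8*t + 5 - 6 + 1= 2*l^2 + l*(15*t - 4) + 7*t^2 - 28*t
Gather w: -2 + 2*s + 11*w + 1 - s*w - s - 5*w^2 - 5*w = s - 5*w^2 + w*(6 - s) - 1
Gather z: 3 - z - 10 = -z - 7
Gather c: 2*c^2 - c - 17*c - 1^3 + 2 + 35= 2*c^2 - 18*c + 36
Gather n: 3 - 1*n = 3 - n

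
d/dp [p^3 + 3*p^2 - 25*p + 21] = 3*p^2 + 6*p - 25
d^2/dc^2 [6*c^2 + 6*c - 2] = 12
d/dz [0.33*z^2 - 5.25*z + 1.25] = 0.66*z - 5.25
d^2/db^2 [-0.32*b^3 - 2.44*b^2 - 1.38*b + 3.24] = -1.92*b - 4.88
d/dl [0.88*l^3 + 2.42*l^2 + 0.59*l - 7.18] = 2.64*l^2 + 4.84*l + 0.59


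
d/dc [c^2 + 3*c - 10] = 2*c + 3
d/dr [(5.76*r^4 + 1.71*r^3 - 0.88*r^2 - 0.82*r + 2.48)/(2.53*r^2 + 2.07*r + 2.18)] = (29.1456*r^5 + 40.0959*r^4 + 57.3066*r^3 + 11.4364*r^2 - 16.3856*r - 6.9212)/(6.4009*r^4 + 10.4742*r^3 + 15.3157*r^2 + 9.0252*r + 4.7524)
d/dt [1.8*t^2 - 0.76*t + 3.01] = 3.6*t - 0.76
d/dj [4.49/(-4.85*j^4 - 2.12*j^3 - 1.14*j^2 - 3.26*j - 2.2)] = (87.106*j^3 + 28.5564*j^2 + 10.2372*j + 14.6374)/(4.85*j^4 + 2.12*j^3 + 1.14*j^2 + 3.26*j + 2.2)^2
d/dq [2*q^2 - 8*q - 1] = 4*q - 8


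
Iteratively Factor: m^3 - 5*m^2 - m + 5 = (m - 1)*(m^2 - 4*m - 5) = (m - 5)*(m - 1)*(m + 1)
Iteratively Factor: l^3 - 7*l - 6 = (l + 1)*(l^2 - l - 6) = (l - 3)*(l + 1)*(l + 2)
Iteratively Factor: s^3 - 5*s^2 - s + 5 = (s + 1)*(s^2 - 6*s + 5) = (s - 5)*(s + 1)*(s - 1)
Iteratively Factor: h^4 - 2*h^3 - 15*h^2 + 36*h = (h + 4)*(h^3 - 6*h^2 + 9*h) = (h - 3)*(h + 4)*(h^2 - 3*h) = h*(h - 3)*(h + 4)*(h - 3)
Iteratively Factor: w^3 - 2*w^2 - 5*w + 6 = (w - 1)*(w^2 - w - 6) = (w - 1)*(w + 2)*(w - 3)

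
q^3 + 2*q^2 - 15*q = q*(q - 3)*(q + 5)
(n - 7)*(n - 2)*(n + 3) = n^3 - 6*n^2 - 13*n + 42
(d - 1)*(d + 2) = d^2 + d - 2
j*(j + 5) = j^2 + 5*j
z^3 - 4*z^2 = z^2*(z - 4)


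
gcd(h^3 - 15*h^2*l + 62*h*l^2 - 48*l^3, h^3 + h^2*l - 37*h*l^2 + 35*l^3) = h - l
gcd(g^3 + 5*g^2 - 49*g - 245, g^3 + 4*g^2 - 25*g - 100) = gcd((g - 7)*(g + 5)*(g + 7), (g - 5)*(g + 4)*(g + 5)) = g + 5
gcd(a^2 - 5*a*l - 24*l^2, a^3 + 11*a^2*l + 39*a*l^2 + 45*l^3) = a + 3*l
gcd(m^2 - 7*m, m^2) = m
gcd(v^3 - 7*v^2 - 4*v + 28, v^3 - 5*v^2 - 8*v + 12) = v + 2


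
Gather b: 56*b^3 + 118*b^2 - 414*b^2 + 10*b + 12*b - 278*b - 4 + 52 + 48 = 56*b^3 - 296*b^2 - 256*b + 96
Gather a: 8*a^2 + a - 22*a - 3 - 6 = 8*a^2 - 21*a - 9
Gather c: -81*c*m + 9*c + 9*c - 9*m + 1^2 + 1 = c*(18 - 81*m) - 9*m + 2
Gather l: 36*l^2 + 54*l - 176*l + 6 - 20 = 36*l^2 - 122*l - 14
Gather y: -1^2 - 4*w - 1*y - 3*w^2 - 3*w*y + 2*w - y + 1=-3*w^2 - 2*w + y*(-3*w - 2)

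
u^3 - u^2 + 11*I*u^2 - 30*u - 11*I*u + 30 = (u - 1)*(u + 5*I)*(u + 6*I)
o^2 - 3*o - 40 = (o - 8)*(o + 5)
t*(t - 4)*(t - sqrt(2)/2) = t^3 - 4*t^2 - sqrt(2)*t^2/2 + 2*sqrt(2)*t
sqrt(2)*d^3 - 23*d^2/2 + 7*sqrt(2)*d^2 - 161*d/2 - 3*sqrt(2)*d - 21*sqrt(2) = (d + 7)*(d - 6*sqrt(2))*(sqrt(2)*d + 1/2)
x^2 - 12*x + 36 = (x - 6)^2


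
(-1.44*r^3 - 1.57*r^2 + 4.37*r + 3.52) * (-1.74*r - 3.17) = 2.5056*r^4 + 7.2966*r^3 - 2.6269*r^2 - 19.9777*r - 11.1584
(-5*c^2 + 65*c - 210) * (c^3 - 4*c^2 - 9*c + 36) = -5*c^5 + 85*c^4 - 425*c^3 + 75*c^2 + 4230*c - 7560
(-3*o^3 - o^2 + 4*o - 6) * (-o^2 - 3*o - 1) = 3*o^5 + 10*o^4 + 2*o^3 - 5*o^2 + 14*o + 6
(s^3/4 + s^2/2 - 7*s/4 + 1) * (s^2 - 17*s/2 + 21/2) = s^5/4 - 13*s^4/8 - 27*s^3/8 + 169*s^2/8 - 215*s/8 + 21/2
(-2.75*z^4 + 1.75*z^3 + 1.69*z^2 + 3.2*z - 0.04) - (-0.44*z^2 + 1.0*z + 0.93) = -2.75*z^4 + 1.75*z^3 + 2.13*z^2 + 2.2*z - 0.97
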